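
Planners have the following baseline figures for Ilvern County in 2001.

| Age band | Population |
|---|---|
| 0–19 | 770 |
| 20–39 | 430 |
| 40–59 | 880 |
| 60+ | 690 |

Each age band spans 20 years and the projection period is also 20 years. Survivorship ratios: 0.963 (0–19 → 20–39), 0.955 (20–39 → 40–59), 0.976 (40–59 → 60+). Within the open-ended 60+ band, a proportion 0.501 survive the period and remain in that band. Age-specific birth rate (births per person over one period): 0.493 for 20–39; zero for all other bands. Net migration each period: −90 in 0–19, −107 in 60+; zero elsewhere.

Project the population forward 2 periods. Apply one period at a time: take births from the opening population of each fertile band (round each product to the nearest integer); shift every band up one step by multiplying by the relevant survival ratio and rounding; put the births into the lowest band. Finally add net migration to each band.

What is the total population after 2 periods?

1946

Period 1.
Births: 430 * 0.493 = 212
20–39: 770 * 0.963 = 742
40–59: 430 * 0.955 = 411
60+: 880 * 0.976 + 690 * 0.501 = 859 + 346 = 1205
Net migration: 0–19 − 90 → 122; 60+ − 107 → 1098
Giving 122 / 742 / 411 / 1098.
Period 2.
Births: 742 * 0.493 = 366
20–39: 122 * 0.963 = 117
40–59: 742 * 0.955 = 709
60+: 411 * 0.976 + 1098 * 0.501 = 401 + 550 = 951
Net migration: 0–19 − 90 → 276; 60+ − 107 → 844
Giving 276 / 117 / 709 / 844.
Total after period 2: 276 + 117 + 709 + 844 = 1946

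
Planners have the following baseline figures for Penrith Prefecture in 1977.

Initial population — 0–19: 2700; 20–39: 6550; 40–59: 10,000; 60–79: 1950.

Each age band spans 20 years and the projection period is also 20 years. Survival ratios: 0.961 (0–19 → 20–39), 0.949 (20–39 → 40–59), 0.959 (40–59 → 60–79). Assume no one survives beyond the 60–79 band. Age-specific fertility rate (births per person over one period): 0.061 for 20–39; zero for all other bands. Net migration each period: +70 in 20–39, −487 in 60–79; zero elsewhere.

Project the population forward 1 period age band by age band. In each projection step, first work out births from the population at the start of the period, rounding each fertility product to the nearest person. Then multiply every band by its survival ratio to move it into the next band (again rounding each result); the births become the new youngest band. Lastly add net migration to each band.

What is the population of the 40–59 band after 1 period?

6216

(Bands numbered youngest = 1 to oldest = 4.)
Period 1:
Births: 6550 * 0.061 = 400
Band 2: 2700 * 0.961 = 2595
Band 3: 6550 * 0.949 = 6216
Band 4: 10000 * 0.959 = 9590
Net migration: Band 2 + 70 → 2665; Band 4 − 487 → 9103
End of period: [400, 2665, 6216, 9103]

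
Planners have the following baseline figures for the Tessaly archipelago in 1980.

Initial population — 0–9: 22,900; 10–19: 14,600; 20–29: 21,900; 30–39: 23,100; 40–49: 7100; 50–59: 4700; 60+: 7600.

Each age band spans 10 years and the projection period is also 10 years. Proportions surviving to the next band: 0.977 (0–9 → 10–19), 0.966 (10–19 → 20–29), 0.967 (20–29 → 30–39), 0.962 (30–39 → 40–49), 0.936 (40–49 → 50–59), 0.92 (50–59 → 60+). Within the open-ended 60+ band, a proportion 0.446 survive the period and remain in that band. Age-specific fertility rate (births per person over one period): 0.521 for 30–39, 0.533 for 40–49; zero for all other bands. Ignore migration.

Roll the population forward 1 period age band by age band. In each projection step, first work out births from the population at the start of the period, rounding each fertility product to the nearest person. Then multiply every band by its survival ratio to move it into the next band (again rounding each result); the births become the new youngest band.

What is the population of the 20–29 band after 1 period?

Period 1.
Births: 23100 * 0.521 = 12035 ; 7100 * 0.533 = 3784 → total 15819
10–19: 22900 * 0.977 = 22373
20–29: 14600 * 0.966 = 14104
30–39: 21900 * 0.967 = 21177
40–49: 23100 * 0.962 = 22222
50–59: 7100 * 0.936 = 6646
60+: 4700 * 0.92 + 7600 * 0.446 = 4324 + 3390 = 7714
End of period: [15819, 22373, 14104, 21177, 22222, 6646, 7714]

14104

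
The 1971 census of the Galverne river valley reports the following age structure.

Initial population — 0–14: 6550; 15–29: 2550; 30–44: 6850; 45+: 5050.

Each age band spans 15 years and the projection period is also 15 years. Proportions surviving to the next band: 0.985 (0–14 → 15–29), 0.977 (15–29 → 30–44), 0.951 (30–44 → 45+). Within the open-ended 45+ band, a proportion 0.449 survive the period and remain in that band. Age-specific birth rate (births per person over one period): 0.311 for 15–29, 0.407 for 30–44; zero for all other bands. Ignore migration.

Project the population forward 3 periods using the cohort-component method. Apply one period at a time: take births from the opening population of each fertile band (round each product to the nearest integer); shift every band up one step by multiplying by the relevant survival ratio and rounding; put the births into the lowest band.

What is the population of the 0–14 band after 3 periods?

3663

Let group 1 be 0–14 through group 4 = 45+.
[period 1]
Births: 2550 × 0.311 = 793  |  6850 × 0.407 = 2788 — total 3581
Group 2: 6550 × 0.985 = 6452
Group 3: 2550 × 0.977 = 2491
Group 4: 6850 × 0.951 + 5050 × 0.449 = 6514 + 2267 = 8781
Population now: 0–14=3581, 15–29=6452, 30–44=2491, 45+=8781
[period 2]
Births: 6452 × 0.311 = 2007  |  2491 × 0.407 = 1014 — total 3021
Group 2: 3581 × 0.985 = 3527
Group 3: 6452 × 0.977 = 6304
Group 4: 2491 × 0.951 + 8781 × 0.449 = 2369 + 3943 = 6312
Population now: 0–14=3021, 15–29=3527, 30–44=6304, 45+=6312
[period 3]
Births: 3527 × 0.311 = 1097  |  6304 × 0.407 = 2566 — total 3663
Group 2: 3021 × 0.985 = 2976
Group 3: 3527 × 0.977 = 3446
Group 4: 6304 × 0.951 + 6312 × 0.449 = 5995 + 2834 = 8829
Population now: 0–14=3663, 15–29=2976, 30–44=3446, 45+=8829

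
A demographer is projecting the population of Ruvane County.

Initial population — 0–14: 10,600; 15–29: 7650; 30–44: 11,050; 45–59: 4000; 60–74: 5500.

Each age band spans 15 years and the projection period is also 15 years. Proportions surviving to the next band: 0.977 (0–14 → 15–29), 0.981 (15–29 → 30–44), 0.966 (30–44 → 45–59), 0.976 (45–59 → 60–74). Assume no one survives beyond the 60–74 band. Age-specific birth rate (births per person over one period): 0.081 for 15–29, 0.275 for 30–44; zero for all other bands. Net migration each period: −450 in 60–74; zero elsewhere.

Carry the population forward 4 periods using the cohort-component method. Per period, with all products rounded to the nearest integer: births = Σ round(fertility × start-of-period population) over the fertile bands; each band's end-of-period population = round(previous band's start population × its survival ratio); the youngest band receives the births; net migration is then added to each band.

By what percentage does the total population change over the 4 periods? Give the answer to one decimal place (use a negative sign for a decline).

Numbering the groups 1..5 from youngest to oldest:
— Period 1 —
Births: 7650 * 0.081 = 620 ; 11050 * 0.275 = 3039 → total 3659
Group 2: 10600 * 0.977 = 10356
Group 3: 7650 * 0.981 = 7505
Group 4: 11050 * 0.966 = 10674
Group 5: 4000 * 0.976 = 3904
Net migration: Group 5 − 450 → 3454
→ [3659, 10356, 7505, 10674, 3454]
— Period 2 —
Births: 10356 * 0.081 = 839 ; 7505 * 0.275 = 2064 → total 2903
Group 2: 3659 * 0.977 = 3575
Group 3: 10356 * 0.981 = 10159
Group 4: 7505 * 0.966 = 7250
Group 5: 10674 * 0.976 = 10418
Net migration: Group 5 − 450 → 9968
→ [2903, 3575, 10159, 7250, 9968]
— Period 3 —
Births: 3575 * 0.081 = 290 ; 10159 * 0.275 = 2794 → total 3084
Group 2: 2903 * 0.977 = 2836
Group 3: 3575 * 0.981 = 3507
Group 4: 10159 * 0.966 = 9814
Group 5: 7250 * 0.976 = 7076
Net migration: Group 5 − 450 → 6626
→ [3084, 2836, 3507, 9814, 6626]
— Period 4 —
Births: 2836 * 0.081 = 230 ; 3507 * 0.275 = 964 → total 1194
Group 2: 3084 * 0.977 = 3013
Group 3: 2836 * 0.981 = 2782
Group 4: 3507 * 0.966 = 3388
Group 5: 9814 * 0.976 = 9578
Net migration: Group 5 − 450 → 9128
→ [1194, 3013, 2782, 3388, 9128]
Total: 38800 → 19505; change = -19295; percentage change = -49.7%

-49.7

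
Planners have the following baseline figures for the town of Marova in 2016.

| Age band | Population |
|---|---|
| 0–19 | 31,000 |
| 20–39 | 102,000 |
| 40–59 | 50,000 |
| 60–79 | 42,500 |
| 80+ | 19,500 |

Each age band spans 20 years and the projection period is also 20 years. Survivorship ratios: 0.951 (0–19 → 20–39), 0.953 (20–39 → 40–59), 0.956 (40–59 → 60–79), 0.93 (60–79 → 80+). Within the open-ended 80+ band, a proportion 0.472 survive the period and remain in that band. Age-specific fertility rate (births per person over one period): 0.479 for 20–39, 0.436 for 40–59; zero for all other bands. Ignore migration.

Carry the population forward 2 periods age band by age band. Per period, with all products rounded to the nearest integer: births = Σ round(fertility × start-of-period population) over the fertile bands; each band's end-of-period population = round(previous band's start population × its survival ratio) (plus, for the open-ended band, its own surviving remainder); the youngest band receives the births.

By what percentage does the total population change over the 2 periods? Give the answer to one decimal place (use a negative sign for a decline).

27.4

Period 1:
Births: 102000 × 0.479 = 48858  |  50000 × 0.436 = 21800 → total 70658
20–39: 31000 × 0.951 = 29481
40–59: 102000 × 0.953 = 97206
60–79: 50000 × 0.956 = 47800
80+: 42500 × 0.93 + 19500 × 0.472 = 39525 + 9204 = 48729
Population now: 0–19=70658, 20–39=29481, 40–59=97206, 60–79=47800, 80+=48729
Period 2:
Births: 29481 × 0.479 = 14121  |  97206 × 0.436 = 42382 → total 56503
20–39: 70658 × 0.951 = 67196
40–59: 29481 × 0.953 = 28095
60–79: 97206 × 0.956 = 92929
80+: 47800 × 0.93 + 48729 × 0.472 = 44454 + 23000 = 67454
Population now: 0–19=56503, 20–39=67196, 40–59=28095, 60–79=92929, 80+=67454
Total: 245000 → 312177; change = 67177; percentage change = 27.4%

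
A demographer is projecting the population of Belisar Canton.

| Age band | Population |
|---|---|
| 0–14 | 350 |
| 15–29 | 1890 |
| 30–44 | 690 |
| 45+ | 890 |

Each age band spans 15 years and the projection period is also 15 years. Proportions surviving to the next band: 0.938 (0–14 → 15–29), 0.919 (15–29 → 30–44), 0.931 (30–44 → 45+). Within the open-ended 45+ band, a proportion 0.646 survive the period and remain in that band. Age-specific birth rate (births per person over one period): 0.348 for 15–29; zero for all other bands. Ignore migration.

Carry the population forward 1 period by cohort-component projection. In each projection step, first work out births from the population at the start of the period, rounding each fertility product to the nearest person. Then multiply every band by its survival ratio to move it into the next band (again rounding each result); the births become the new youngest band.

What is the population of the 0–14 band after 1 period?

658

— Period 1 —
Births: 1890 × 0.348 = 658
15–29: 350 × 0.938 = 328
30–44: 1890 × 0.919 = 1737
45+: 690 × 0.931 + 890 × 0.646 = 642 + 575 = 1217
End of period: [658, 328, 1737, 1217]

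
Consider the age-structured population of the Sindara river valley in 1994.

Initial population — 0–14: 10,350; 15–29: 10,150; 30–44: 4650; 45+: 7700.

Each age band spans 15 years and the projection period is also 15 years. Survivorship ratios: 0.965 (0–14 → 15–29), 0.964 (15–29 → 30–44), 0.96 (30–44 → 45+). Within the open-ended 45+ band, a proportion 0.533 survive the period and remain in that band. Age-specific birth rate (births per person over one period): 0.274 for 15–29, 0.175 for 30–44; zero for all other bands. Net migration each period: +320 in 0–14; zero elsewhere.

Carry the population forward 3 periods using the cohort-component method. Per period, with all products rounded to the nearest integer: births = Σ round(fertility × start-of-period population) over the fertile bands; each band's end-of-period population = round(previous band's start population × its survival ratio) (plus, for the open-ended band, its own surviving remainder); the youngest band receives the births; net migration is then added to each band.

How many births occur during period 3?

Let band 1 be 0–14 through band 4 = 45+.
After projecting period 1:
Births: 10150 × 0.274 = 2781  |  4650 × 0.175 = 814 ⇒ total 3595
Band 2: 10350 × 0.965 = 9988
Band 3: 10150 × 0.964 = 9785
Band 4: 4650 × 0.96 + 7700 × 0.533 = 4464 + 4104 = 8568
Net migration: Band 1 + 320 → 3915
Giving 3915 / 9988 / 9785 / 8568.
After projecting period 2:
Births: 9988 × 0.274 = 2737  |  9785 × 0.175 = 1712 ⇒ total 4449
Band 2: 3915 × 0.965 = 3778
Band 3: 9988 × 0.964 = 9628
Band 4: 9785 × 0.96 + 8568 × 0.533 = 9394 + 4567 = 13961
Net migration: Band 1 + 320 → 4769
Giving 4769 / 3778 / 9628 / 13961.
After projecting period 3:
Births: 3778 × 0.274 = 1035  |  9628 × 0.175 = 1685 ⇒ total 2720
Band 2: 4769 × 0.965 = 4602
Band 3: 3778 × 0.964 = 3642
Band 4: 9628 × 0.96 + 13961 × 0.533 = 9243 + 7441 = 16684
Net migration: Band 1 + 320 → 3040
Giving 3040 / 4602 / 3642 / 16684.

2720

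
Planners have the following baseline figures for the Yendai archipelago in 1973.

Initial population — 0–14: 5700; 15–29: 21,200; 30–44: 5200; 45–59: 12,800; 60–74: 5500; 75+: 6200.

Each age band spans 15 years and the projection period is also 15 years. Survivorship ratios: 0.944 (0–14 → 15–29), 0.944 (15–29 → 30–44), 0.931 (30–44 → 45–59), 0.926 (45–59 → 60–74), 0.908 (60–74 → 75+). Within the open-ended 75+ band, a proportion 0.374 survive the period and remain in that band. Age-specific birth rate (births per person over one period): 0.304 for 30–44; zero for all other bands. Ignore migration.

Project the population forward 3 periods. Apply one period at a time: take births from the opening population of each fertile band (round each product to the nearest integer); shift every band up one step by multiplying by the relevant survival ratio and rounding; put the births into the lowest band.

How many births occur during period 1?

Period 1.
Births: 5200 × 0.304 = 1581
15–29: 5700 × 0.944 = 5381
30–44: 21200 × 0.944 = 20013
45–59: 5200 × 0.931 = 4841
60–74: 12800 × 0.926 = 11853
75+: 5500 × 0.908 + 6200 × 0.374 = 4994 + 2319 = 7313
Population now: 0–14=1581, 15–29=5381, 30–44=20013, 45–59=4841, 60–74=11853, 75+=7313

1581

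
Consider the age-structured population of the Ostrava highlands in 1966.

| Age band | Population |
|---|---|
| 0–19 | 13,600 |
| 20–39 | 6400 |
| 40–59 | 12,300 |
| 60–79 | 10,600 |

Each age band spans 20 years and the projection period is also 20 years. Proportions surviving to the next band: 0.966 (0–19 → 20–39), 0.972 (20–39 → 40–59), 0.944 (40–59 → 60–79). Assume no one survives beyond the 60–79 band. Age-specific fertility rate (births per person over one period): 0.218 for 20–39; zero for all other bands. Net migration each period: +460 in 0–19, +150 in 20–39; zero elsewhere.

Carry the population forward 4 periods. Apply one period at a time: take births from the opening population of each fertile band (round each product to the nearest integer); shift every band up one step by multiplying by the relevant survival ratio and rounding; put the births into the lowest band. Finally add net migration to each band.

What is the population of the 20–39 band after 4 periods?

1003

Call the groups 1 to 4, youngest first.
Period 1:
Births: 6400 × 0.218 = 1395
Group 2: 13600 × 0.966 = 13138
Group 3: 6400 × 0.972 = 6221
Group 4: 12300 × 0.944 = 11611
Net migration: Group 1 + 460 → 1855; Group 2 + 150 → 13288
→ [1855, 13288, 6221, 11611]
Period 2:
Births: 13288 × 0.218 = 2897
Group 2: 1855 × 0.966 = 1792
Group 3: 13288 × 0.972 = 12916
Group 4: 6221 × 0.944 = 5873
Net migration: Group 1 + 460 → 3357; Group 2 + 150 → 1942
→ [3357, 1942, 12916, 5873]
Period 3:
Births: 1942 × 0.218 = 423
Group 2: 3357 × 0.966 = 3243
Group 3: 1942 × 0.972 = 1888
Group 4: 12916 × 0.944 = 12193
Net migration: Group 1 + 460 → 883; Group 2 + 150 → 3393
→ [883, 3393, 1888, 12193]
Period 4:
Births: 3393 × 0.218 = 740
Group 2: 883 × 0.966 = 853
Group 3: 3393 × 0.972 = 3298
Group 4: 1888 × 0.944 = 1782
Net migration: Group 1 + 460 → 1200; Group 2 + 150 → 1003
→ [1200, 1003, 3298, 1782]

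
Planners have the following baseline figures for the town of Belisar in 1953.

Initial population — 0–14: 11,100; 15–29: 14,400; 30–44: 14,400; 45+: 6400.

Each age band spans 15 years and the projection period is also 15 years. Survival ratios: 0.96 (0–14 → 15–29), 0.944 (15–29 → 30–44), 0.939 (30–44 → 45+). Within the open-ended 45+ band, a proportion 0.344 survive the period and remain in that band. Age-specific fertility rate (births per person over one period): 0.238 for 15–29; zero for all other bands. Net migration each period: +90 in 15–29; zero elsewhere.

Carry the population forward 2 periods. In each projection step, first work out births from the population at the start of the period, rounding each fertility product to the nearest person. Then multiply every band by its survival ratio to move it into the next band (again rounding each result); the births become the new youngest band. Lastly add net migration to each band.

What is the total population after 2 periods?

(Groups numbered youngest = 1 to oldest = 4.)
— Period 1 —
Births: 14400 * 0.238 = 3427
Group 2: 11100 * 0.96 = 10656
Group 3: 14400 * 0.944 = 13594
Group 4: 14400 * 0.939 + 6400 * 0.344 = 13522 + 2202 = 15724
Net migration: Group 2 + 90 → 10746
Population now: 0–14=3427, 15–29=10746, 30–44=13594, 45+=15724
— Period 2 —
Births: 10746 * 0.238 = 2558
Group 2: 3427 * 0.96 = 3290
Group 3: 10746 * 0.944 = 10144
Group 4: 13594 * 0.939 + 15724 * 0.344 = 12765 + 5409 = 18174
Net migration: Group 2 + 90 → 3380
Population now: 0–14=2558, 15–29=3380, 30–44=10144, 45+=18174
Total after period 2: 2558 + 3380 + 10144 + 18174 = 34256

34256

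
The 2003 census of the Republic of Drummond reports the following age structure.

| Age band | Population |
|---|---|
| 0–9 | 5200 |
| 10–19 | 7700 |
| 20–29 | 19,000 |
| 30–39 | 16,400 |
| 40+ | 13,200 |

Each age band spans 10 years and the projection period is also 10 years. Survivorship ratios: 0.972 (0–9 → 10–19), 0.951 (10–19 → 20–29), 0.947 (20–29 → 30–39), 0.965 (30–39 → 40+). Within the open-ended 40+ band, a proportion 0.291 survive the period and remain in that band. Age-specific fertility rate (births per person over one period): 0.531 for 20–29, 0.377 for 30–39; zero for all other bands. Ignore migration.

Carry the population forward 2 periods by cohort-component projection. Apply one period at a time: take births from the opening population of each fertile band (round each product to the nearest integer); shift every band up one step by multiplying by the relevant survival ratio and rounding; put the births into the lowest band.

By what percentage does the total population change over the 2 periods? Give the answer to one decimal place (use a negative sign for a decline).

-0.3

After projecting period 1:
Births: 19000 * 0.531 = 10089 ; 16400 * 0.377 = 6183 — total 16272
10–19: 5200 * 0.972 = 5054
20–29: 7700 * 0.951 = 7323
30–39: 19000 * 0.947 = 17993
40+: 16400 * 0.965 + 13200 * 0.291 = 15826 + 3841 = 19667
Giving 16272 / 5054 / 7323 / 17993 / 19667.
After projecting period 2:
Births: 7323 * 0.531 = 3889 ; 17993 * 0.377 = 6783 — total 10672
10–19: 16272 * 0.972 = 15816
20–29: 5054 * 0.951 = 4806
30–39: 7323 * 0.947 = 6935
40+: 17993 * 0.965 + 19667 * 0.291 = 17363 + 5723 = 23086
Giving 10672 / 15816 / 4806 / 6935 / 23086.
Total: 61500 → 61315; change = -185; percentage change = -0.3%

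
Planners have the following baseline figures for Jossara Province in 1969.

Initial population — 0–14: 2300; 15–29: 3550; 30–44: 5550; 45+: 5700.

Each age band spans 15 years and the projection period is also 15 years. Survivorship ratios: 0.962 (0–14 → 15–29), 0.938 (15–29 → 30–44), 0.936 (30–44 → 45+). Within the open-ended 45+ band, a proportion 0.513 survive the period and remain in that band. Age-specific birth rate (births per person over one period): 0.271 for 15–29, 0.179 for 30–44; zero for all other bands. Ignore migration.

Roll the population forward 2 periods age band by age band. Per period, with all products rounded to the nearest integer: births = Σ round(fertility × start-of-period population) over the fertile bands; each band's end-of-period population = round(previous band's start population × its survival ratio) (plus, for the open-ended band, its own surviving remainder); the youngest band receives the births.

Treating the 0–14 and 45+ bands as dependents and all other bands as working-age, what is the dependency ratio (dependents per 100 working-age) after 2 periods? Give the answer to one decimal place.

Let band 1 be 0–14 through band 4 = 45+.
[period 1]
Births: 3550 * 0.271 = 962  |  5550 * 0.179 = 993 — total 1955
Band 2: 2300 * 0.962 = 2213
Band 3: 3550 * 0.938 = 3330
Band 4: 5550 * 0.936 + 5700 * 0.513 = 5195 + 2924 = 8119
End of period: [1955, 2213, 3330, 8119]
[period 2]
Births: 2213 * 0.271 = 600  |  3330 * 0.179 = 596 — total 1196
Band 2: 1955 * 0.962 = 1881
Band 3: 2213 * 0.938 = 2076
Band 4: 3330 * 0.936 + 8119 * 0.513 = 3117 + 4165 = 7282
End of period: [1196, 1881, 2076, 7282]
Dependents (band 0–14 + band 45+) = 1196 + 7282 = 8478; working-age = 3957; ratio = 8478/3957 × 100 = 214.3

214.3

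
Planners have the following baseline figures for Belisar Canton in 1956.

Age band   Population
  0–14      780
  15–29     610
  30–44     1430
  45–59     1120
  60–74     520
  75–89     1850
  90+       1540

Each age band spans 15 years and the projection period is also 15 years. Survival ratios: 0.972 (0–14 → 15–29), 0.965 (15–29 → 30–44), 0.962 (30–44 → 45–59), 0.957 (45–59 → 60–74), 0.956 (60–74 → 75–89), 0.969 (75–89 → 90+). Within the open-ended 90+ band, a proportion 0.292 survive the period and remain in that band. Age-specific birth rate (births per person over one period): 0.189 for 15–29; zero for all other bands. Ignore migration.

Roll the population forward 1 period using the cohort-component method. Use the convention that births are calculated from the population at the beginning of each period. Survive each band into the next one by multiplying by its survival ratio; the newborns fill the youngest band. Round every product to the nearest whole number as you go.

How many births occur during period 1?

Numbering the bands 1..7 from youngest to oldest:
After projecting period 1:
Births: 610 * 0.189 = 115
Band 2: 780 * 0.972 = 758
Band 3: 610 * 0.965 = 589
Band 4: 1430 * 0.962 = 1376
Band 5: 1120 * 0.957 = 1072
Band 6: 520 * 0.956 = 497
Band 7: 1850 * 0.969 + 1540 * 0.292 = 1793 + 450 = 2243
→ [115, 758, 589, 1376, 1072, 497, 2243]

115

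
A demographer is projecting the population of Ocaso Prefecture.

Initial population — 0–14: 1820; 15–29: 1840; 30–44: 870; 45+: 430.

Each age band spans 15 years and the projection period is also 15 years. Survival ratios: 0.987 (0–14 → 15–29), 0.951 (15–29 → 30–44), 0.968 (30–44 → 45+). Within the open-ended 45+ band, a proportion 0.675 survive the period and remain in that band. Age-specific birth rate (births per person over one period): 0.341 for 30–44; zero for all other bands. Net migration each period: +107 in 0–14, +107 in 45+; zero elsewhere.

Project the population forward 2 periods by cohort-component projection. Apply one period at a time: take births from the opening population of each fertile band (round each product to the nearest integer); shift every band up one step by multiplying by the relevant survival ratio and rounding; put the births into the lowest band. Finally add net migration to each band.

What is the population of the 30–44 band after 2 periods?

— Period 1 —
Births: 870 * 0.341 = 297
15–29: 1820 * 0.987 = 1796
30–44: 1840 * 0.951 = 1750
45+: 870 * 0.968 + 430 * 0.675 = 842 + 290 = 1132
Net migration: 0–14 + 107 → 404; 45+ + 107 → 1239
Population now: 0–14=404, 15–29=1796, 30–44=1750, 45+=1239
— Period 2 —
Births: 1750 * 0.341 = 597
15–29: 404 * 0.987 = 399
30–44: 1796 * 0.951 = 1708
45+: 1750 * 0.968 + 1239 * 0.675 = 1694 + 836 = 2530
Net migration: 0–14 + 107 → 704; 45+ + 107 → 2637
Population now: 0–14=704, 15–29=399, 30–44=1708, 45+=2637

1708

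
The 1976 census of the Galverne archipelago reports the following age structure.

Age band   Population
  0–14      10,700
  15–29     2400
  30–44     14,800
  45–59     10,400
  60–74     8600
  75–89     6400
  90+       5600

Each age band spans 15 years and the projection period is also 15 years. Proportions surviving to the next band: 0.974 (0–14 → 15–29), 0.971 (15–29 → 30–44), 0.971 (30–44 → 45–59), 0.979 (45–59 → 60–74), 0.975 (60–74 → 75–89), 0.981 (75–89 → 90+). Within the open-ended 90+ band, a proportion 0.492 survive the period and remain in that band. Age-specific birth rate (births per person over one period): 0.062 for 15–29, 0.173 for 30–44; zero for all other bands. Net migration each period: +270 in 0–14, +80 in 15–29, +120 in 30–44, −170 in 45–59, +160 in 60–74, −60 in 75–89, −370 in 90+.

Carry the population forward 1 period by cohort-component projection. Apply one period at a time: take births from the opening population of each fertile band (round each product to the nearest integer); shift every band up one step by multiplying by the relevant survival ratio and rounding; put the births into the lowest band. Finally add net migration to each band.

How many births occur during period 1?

Call the groups 1 to 7, youngest first.
Period 1:
Births: 2400 × 0.062 = 149 ; 14800 × 0.173 = 2560 → total 2709
Group 2: 10700 × 0.974 = 10422
Group 3: 2400 × 0.971 = 2330
Group 4: 14800 × 0.971 = 14371
Group 5: 10400 × 0.979 = 10182
Group 6: 8600 × 0.975 = 8385
Group 7: 6400 × 0.981 + 5600 × 0.492 = 6278 + 2755 = 9033
Net migration: Group 1 + 270 → 2979; Group 2 + 80 → 10502; Group 3 + 120 → 2450; Group 4 − 170 → 14201; Group 5 + 160 → 10342; Group 6 − 60 → 8325; Group 7 − 370 → 8663
Population now: 0–14=2979, 15–29=10502, 30–44=2450, 45–59=14201, 60–74=10342, 75–89=8325, 90+=8663

2709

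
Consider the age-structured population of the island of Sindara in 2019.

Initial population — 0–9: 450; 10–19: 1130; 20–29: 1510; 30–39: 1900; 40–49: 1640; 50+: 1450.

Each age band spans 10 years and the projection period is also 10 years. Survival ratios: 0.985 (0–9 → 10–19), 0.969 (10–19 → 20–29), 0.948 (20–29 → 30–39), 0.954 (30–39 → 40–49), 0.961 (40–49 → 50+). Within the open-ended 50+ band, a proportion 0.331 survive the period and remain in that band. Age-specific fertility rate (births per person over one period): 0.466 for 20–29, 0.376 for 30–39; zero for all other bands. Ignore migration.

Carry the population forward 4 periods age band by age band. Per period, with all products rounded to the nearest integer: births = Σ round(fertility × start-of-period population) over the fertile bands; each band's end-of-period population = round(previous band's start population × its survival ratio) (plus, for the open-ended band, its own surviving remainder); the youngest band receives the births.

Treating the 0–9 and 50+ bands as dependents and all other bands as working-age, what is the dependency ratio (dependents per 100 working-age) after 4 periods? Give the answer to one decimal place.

Period 1.
Births: 1510 * 0.466 = 704, 1900 * 0.376 = 714 → total 1418
10–19: 450 * 0.985 = 443
20–29: 1130 * 0.969 = 1095
30–39: 1510 * 0.948 = 1431
40–49: 1900 * 0.954 = 1813
50+: 1640 * 0.961 + 1450 * 0.331 = 1576 + 480 = 2056
Giving 1418 / 443 / 1095 / 1431 / 1813 / 2056.
Period 2.
Births: 1095 * 0.466 = 510, 1431 * 0.376 = 538 → total 1048
10–19: 1418 * 0.985 = 1397
20–29: 443 * 0.969 = 429
30–39: 1095 * 0.948 = 1038
40–49: 1431 * 0.954 = 1365
50+: 1813 * 0.961 + 2056 * 0.331 = 1742 + 681 = 2423
Giving 1048 / 1397 / 429 / 1038 / 1365 / 2423.
Period 3.
Births: 429 * 0.466 = 200, 1038 * 0.376 = 390 → total 590
10–19: 1048 * 0.985 = 1032
20–29: 1397 * 0.969 = 1354
30–39: 429 * 0.948 = 407
40–49: 1038 * 0.954 = 990
50+: 1365 * 0.961 + 2423 * 0.331 = 1312 + 802 = 2114
Giving 590 / 1032 / 1354 / 407 / 990 / 2114.
Period 4.
Births: 1354 * 0.466 = 631, 407 * 0.376 = 153 → total 784
10–19: 590 * 0.985 = 581
20–29: 1032 * 0.969 = 1000
30–39: 1354 * 0.948 = 1284
40–49: 407 * 0.954 = 388
50+: 990 * 0.961 + 2114 * 0.331 = 951 + 700 = 1651
Giving 784 / 581 / 1000 / 1284 / 388 / 1651.
Dependents (band 0–9 + band 50+) = 784 + 1651 = 2435; working-age = 3253; ratio = 2435/3253 × 100 = 74.9

74.9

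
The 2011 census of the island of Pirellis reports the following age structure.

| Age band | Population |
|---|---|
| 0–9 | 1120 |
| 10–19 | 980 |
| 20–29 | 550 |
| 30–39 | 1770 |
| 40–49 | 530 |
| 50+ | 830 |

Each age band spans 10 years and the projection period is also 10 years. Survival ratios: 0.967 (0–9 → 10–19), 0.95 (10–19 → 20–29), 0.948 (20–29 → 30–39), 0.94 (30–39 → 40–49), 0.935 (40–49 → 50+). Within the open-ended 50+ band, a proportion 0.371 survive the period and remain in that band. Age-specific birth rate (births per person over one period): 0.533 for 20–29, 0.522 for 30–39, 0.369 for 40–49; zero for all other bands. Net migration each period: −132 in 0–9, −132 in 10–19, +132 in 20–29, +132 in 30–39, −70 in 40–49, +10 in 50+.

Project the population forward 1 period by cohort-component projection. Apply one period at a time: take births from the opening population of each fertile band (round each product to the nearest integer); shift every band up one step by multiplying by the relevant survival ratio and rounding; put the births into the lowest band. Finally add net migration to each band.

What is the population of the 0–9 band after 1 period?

1281

Let band 1 be 0–9 through band 6 = 50+.
[period 1]
Births: 550 * 0.533 = 293 ; 1770 * 0.522 = 924 ; 530 * 0.369 = 196 → total 1413
Band 2: 1120 * 0.967 = 1083
Band 3: 980 * 0.95 = 931
Band 4: 550 * 0.948 = 521
Band 5: 1770 * 0.94 = 1664
Band 6: 530 * 0.935 + 830 * 0.371 = 496 + 308 = 804
Net migration: Band 1 − 132 → 1281; Band 2 − 132 → 951; Band 3 + 132 → 1063; Band 4 + 132 → 653; Band 5 − 70 → 1594; Band 6 + 10 → 814
Giving 1281 / 951 / 1063 / 653 / 1594 / 814.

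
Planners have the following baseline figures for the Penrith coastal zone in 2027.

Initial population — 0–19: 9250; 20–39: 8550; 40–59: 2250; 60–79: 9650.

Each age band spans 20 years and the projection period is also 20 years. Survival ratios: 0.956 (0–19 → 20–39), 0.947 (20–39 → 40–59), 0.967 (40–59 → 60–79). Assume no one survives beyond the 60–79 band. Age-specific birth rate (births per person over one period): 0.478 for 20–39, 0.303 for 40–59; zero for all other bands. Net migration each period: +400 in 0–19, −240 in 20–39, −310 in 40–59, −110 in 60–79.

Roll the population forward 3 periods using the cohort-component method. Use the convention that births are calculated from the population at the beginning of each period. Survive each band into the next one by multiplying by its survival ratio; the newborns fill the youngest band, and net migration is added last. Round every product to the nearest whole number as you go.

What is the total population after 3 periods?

22963

[period 1]
Births: 8550 × 0.478 = 4087, 2250 × 0.303 = 682 — total 4769
20–39: 9250 × 0.956 = 8843
40–59: 8550 × 0.947 = 8097
60–79: 2250 × 0.967 = 2176
Net migration: 0–19 + 400 → 5169; 20–39 − 240 → 8603; 40–59 − 310 → 7787; 60–79 − 110 → 2066
Population now: 0–19=5169, 20–39=8603, 40–59=7787, 60–79=2066
[period 2]
Births: 8603 × 0.478 = 4112, 7787 × 0.303 = 2359 — total 6471
20–39: 5169 × 0.956 = 4942
40–59: 8603 × 0.947 = 8147
60–79: 7787 × 0.967 = 7530
Net migration: 0–19 + 400 → 6871; 20–39 − 240 → 4702; 40–59 − 310 → 7837; 60–79 − 110 → 7420
Population now: 0–19=6871, 20–39=4702, 40–59=7837, 60–79=7420
[period 3]
Births: 4702 × 0.478 = 2248, 7837 × 0.303 = 2375 — total 4623
20–39: 6871 × 0.956 = 6569
40–59: 4702 × 0.947 = 4453
60–79: 7837 × 0.967 = 7578
Net migration: 0–19 + 400 → 5023; 20–39 − 240 → 6329; 40–59 − 310 → 4143; 60–79 − 110 → 7468
Population now: 0–19=5023, 20–39=6329, 40–59=4143, 60–79=7468
Total after period 3: 5023 + 6329 + 4143 + 7468 = 22963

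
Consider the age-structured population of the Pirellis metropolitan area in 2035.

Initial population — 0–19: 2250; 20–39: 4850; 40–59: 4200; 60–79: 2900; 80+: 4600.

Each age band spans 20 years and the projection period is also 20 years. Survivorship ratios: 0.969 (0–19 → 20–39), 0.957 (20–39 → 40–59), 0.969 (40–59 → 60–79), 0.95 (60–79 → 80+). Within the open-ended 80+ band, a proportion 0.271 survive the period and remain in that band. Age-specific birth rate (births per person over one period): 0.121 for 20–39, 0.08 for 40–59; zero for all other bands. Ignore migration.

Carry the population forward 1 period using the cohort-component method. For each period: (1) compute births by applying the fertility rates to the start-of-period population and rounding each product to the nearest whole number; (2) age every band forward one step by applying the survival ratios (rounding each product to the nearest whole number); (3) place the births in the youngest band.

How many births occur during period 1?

(Bands numbered youngest = 1 to oldest = 5.)
Period 1.
Births: 4850 * 0.121 = 587  |  4200 * 0.08 = 336 — total 923
Band 2: 2250 * 0.969 = 2180
Band 3: 4850 * 0.957 = 4641
Band 4: 4200 * 0.969 = 4070
Band 5: 2900 * 0.95 + 4600 * 0.271 = 2755 + 1247 = 4002
Population now: 0–19=923, 20–39=2180, 40–59=4641, 60–79=4070, 80+=4002

923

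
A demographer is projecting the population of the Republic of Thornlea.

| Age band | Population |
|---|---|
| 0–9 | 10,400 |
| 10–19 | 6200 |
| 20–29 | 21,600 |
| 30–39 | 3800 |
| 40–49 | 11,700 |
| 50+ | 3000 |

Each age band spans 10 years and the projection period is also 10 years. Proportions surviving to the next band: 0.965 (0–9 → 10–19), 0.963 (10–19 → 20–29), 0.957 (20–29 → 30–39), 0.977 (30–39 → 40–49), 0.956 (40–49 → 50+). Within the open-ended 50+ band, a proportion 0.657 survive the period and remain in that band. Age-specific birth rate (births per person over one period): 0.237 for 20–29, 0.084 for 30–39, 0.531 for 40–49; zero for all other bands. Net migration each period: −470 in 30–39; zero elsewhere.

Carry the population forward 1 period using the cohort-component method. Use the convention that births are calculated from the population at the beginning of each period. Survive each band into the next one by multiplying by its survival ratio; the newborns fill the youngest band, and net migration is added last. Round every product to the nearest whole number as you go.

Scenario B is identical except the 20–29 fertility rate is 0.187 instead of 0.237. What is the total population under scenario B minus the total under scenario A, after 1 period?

-1080

Numbering the bands 1..6 from youngest to oldest:
After projecting period 1:
Births: 21600 × 0.237 = 5119 ; 3800 × 0.084 = 319 ; 11700 × 0.531 = 6213 ⇒ total 11651
Band 2: 10400 × 0.965 = 10036
Band 3: 6200 × 0.963 = 5971
Band 4: 21600 × 0.957 = 20671
Band 5: 3800 × 0.977 = 3713
Band 6: 11700 × 0.956 + 3000 × 0.657 = 11185 + 1971 = 13156
Net migration: Band 4 − 470 → 20201
End of period: [11651, 10036, 5971, 20201, 3713, 13156]
Scenario A total after 1 period: 64728
Scenario B projection —
After projecting period 1:
Births: 21600 × 0.187 = 4039 ; 3800 × 0.084 = 319 ; 11700 × 0.531 = 6213 ⇒ total 10571
Band 2: 10400 × 0.965 = 10036
Band 3: 6200 × 0.963 = 5971
Band 4: 21600 × 0.957 = 20671
Band 5: 3800 × 0.977 = 3713
Band 6: 11700 × 0.956 + 3000 × 0.657 = 11185 + 1971 = 13156
Net migration: Band 4 − 470 → 20201
End of period: [10571, 10036, 5971, 20201, 3713, 13156]
Scenario B total after 1 period: 63648
Difference B − A = 63648 − 64728 = -1080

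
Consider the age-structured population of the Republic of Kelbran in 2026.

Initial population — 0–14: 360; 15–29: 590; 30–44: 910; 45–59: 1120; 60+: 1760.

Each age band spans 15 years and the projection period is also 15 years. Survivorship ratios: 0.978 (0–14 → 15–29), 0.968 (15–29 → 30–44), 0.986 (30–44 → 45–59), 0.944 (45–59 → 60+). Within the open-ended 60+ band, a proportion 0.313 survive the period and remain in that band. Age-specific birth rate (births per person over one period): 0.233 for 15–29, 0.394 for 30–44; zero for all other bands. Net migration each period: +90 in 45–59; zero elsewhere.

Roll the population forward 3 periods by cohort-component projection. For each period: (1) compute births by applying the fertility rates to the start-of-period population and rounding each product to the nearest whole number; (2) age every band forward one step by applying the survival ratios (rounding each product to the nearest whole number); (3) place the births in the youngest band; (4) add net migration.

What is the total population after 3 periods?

2507

— Period 1 —
Births: 590 * 0.233 = 137 ; 910 * 0.394 = 359 — total 496
15–29: 360 * 0.978 = 352
30–44: 590 * 0.968 = 571
45–59: 910 * 0.986 = 897
60+: 1120 * 0.944 + 1760 * 0.313 = 1057 + 551 = 1608
Net migration: 45–59 + 90 → 987
Giving 496 / 352 / 571 / 987 / 1608.
— Period 2 —
Births: 352 * 0.233 = 82 ; 571 * 0.394 = 225 — total 307
15–29: 496 * 0.978 = 485
30–44: 352 * 0.968 = 341
45–59: 571 * 0.986 = 563
60+: 987 * 0.944 + 1608 * 0.313 = 932 + 503 = 1435
Net migration: 45–59 + 90 → 653
Giving 307 / 485 / 341 / 653 / 1435.
— Period 3 —
Births: 485 * 0.233 = 113 ; 341 * 0.394 = 134 — total 247
15–29: 307 * 0.978 = 300
30–44: 485 * 0.968 = 469
45–59: 341 * 0.986 = 336
60+: 653 * 0.944 + 1435 * 0.313 = 616 + 449 = 1065
Net migration: 45–59 + 90 → 426
Giving 247 / 300 / 469 / 426 / 1065.
Total after period 3: 247 + 300 + 469 + 426 + 1065 = 2507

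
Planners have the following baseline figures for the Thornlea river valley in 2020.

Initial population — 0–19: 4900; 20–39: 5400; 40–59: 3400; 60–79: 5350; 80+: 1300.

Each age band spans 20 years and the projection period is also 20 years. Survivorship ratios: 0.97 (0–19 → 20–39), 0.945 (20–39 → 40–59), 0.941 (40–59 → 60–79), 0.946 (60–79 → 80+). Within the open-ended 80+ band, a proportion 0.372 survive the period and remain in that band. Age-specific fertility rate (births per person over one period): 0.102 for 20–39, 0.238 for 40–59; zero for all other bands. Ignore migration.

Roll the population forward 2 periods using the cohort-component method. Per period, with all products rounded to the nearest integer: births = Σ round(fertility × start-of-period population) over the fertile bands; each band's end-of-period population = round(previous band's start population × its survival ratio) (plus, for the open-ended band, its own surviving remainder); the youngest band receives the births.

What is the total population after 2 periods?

17402

After projecting period 1:
Births: 5400 × 0.102 = 551, 3400 × 0.238 = 809 → 1360
20–39: 4900 × 0.97 = 4753
40–59: 5400 × 0.945 = 5103
60–79: 3400 × 0.941 = 3199
80+: 5350 × 0.946 + 1300 × 0.372 = 5061 + 484 = 5545
End of period: [1360, 4753, 5103, 3199, 5545]
After projecting period 2:
Births: 4753 × 0.102 = 485, 5103 × 0.238 = 1215 → 1700
20–39: 1360 × 0.97 = 1319
40–59: 4753 × 0.945 = 4492
60–79: 5103 × 0.941 = 4802
80+: 3199 × 0.946 + 5545 × 0.372 = 3026 + 2063 = 5089
End of period: [1700, 1319, 4492, 4802, 5089]
Total after period 2: 1700 + 1319 + 4492 + 4802 + 5089 = 17402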